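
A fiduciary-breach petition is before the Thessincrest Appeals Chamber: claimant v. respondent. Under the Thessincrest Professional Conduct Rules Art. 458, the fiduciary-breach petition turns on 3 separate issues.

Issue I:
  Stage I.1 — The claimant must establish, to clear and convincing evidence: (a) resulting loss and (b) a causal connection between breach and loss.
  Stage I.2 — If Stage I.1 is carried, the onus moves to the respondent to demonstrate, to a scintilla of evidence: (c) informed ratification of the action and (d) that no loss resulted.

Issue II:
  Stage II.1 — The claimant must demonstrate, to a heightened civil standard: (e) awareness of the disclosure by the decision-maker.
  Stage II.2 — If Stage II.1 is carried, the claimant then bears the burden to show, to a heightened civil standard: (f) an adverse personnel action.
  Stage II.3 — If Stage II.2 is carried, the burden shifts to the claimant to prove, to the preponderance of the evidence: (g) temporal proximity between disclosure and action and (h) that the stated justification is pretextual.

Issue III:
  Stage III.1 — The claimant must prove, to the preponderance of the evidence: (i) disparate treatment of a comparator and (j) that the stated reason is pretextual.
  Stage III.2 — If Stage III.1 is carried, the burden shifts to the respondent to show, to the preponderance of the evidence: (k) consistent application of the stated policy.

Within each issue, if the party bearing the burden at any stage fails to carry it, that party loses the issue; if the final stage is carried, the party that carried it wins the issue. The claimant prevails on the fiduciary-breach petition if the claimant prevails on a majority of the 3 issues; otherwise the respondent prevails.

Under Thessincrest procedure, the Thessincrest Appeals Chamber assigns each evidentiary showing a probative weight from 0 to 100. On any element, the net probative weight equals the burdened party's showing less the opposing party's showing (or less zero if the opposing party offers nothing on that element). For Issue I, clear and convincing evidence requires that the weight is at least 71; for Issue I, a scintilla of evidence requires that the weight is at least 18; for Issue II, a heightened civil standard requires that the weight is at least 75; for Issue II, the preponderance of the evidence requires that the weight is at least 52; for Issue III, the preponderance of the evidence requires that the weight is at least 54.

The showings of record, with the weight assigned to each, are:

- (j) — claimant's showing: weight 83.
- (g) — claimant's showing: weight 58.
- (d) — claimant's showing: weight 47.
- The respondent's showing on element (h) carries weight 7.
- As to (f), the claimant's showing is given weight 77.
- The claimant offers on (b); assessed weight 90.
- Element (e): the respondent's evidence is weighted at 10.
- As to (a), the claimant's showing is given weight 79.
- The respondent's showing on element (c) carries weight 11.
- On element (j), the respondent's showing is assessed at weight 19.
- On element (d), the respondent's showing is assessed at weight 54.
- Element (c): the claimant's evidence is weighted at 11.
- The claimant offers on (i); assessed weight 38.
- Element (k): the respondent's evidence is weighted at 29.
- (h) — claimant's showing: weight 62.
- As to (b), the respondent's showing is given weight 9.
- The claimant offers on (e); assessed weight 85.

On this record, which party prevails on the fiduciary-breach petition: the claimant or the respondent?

claimant

— Issue I —
Stage I.1 — burden on claimant; standard: clear and convincing evidence (weight is at least 71).
    (a): 79 ≥ 71 [met]
    (b): 90 − 9 = 81 ≥ 71 [met]
  The claimant carries Stage I.1; the respondent now bears the burden.
Stage I.2 — burden on respondent; standard: a scintilla of evidence (weight is at least 18).
    (c): 11 − 11 = 0 < 18 [not met]
    (d): 54 − 47 = 7 < 18 [not met]
  Not every element is met, so the respondent fails to carry Stage I.2.
So the claimant prevails on this issue.
— Issue II —
Stage II.1 — burden on claimant; standard: a heightened civil standard (weight is at least 75).
    (e): 85 − 10 = 75 ≥ 75 [met]
  Stage II.1 is satisfied; the claimant continues to bear the burden.
Stage II.2 — burden on claimant; standard: a heightened civil standard (weight is at least 75).
    (f): 77 ≥ 75 [met]
  All elements met. The claimant retains the burden for Stage II.3.
Stage II.3 — burden on claimant; standard: the preponderance of the evidence (weight is at least 52).
    (g): 58 ≥ 52 [met]
    (h): 62 − 7 = 55 ≥ 52 [met]
  All elements met at the final stage.
Every stage carried; the claimant prevails on this issue.
— Issue III —
Stage III.1 (claimant, the preponderance of the evidence, weight is at least 54): (i) 38 < 54 — fails; (j) net 83−19=64 ≥ 54 — meets.
  The claimant does not carry Stage III.1.
The analysis ends at Stage III.1; the respondent prevails on this issue.
Per-issue: Issue I → claimant; Issue II → claimant; Issue III → respondent. The claimant must prevail on a majority of issues; overall, the claimant prevails.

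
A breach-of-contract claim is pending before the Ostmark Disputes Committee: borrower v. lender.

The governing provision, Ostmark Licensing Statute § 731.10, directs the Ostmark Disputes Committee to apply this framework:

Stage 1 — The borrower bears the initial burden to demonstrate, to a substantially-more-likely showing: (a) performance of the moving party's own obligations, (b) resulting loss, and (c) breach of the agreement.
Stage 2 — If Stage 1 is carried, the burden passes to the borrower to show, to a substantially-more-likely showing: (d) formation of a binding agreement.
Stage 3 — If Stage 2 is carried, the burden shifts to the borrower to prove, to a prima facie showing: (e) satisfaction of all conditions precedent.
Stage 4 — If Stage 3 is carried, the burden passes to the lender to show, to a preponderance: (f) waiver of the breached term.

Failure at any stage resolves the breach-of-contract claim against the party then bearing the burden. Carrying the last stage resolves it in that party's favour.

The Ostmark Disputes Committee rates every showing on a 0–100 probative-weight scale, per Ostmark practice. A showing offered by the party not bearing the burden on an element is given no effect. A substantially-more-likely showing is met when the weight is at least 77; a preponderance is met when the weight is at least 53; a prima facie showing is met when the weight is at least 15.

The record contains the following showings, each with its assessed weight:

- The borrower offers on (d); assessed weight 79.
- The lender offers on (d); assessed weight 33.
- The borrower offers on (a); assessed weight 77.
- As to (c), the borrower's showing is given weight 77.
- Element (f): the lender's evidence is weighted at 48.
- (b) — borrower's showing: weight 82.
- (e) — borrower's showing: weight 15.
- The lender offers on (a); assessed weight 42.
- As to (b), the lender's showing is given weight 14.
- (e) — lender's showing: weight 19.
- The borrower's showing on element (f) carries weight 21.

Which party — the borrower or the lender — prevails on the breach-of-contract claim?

Stage 1 (borrower, a substantially-more-likely showing, weight is at least 77): (a) 77 (lender's 42 disregarded) ≥ 77 — meets; (b) 82 (lender's 14 disregarded) ≥ 77 — meets; (c) 77 ≥ 77 — meets.
  Stage 1 carried; the burden remains with the borrower.
Stage 2 (borrower, a substantially-more-likely showing, weight is at least 77): (d) 79 (lender's 33 disregarded) ≥ 77 — meets.
  Stage 2 is satisfied; the borrower continues to bear the burden.
Stage 3 (borrower, a prima facie showing, weight is at least 15): (e) 15 (lender's 19 disregarded) ≥ 15 — meets.
  Stage 3 is satisfied; the onus moves to the lender.
Stage 4 (lender, a preponderance, weight is at least 53): (f) 48 (borrower's 21 disregarded) < 53 — fails.
  Stage 4 not carried; the lender fails its burden.
The borrower prevails.

borrower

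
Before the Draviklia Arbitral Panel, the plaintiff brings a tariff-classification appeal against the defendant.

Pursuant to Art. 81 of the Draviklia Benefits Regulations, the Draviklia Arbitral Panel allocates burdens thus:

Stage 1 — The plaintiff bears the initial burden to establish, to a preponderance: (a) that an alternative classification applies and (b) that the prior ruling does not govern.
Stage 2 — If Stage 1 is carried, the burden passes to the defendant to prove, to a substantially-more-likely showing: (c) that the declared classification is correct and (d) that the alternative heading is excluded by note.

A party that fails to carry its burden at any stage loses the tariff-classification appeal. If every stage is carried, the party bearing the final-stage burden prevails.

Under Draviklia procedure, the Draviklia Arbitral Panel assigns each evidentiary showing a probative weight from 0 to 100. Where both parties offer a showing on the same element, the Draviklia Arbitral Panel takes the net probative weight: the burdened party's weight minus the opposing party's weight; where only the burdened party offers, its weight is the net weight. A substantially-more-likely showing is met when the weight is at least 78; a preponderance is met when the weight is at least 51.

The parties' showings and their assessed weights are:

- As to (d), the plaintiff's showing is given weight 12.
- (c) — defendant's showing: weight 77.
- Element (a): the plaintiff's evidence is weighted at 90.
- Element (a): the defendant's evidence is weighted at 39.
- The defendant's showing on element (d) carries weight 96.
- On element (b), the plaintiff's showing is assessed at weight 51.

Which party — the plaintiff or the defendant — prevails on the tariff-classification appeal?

At Stage 1 the plaintiff must meet a preponderance (weight is at least 51): on (a) the weight is 90 less the opposing 39 gives net 51, which does reach 51, so (a) meets the standard; on (b) the weight is 51, which does reach 51, so (b) meets the standard.
  Stage 1 is satisfied; the onus moves to the defendant.
At Stage 2 the defendant must meet a substantially-more-likely showing (weight is at least 78): on (c) the weight is 77, which does not reach 78, so (c) does not meet the standard; on (d) the weight is 96 less the opposing 12 gives net 84, ≥ 78, so (d) meets the standard.
  Stage 2 not carried; the defendant fails its burden.
The plaintiff prevails.

plaintiff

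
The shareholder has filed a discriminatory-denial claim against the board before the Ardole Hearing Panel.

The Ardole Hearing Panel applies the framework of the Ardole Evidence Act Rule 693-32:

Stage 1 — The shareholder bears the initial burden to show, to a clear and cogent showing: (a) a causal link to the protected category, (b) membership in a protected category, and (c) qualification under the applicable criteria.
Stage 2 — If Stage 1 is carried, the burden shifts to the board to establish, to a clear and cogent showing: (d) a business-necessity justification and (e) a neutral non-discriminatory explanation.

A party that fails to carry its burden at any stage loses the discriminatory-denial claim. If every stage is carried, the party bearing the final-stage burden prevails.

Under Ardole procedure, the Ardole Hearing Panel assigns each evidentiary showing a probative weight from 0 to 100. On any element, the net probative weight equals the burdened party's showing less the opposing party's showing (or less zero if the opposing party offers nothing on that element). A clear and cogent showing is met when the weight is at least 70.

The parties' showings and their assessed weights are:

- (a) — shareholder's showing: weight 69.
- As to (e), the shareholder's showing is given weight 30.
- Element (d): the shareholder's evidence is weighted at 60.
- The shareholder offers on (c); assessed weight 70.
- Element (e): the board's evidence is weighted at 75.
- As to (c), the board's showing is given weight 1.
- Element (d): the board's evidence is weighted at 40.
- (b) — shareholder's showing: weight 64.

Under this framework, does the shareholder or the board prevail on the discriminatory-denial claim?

Stage 1 — burden on shareholder; standard: a clear and cogent showing (weight is at least 70).
    (a): 69 < 70 [not met]
    (b): 64 < 70 [not met]
    (c): 70 − 1 = 69 < 70 [not met]
  Not every element is met, so the shareholder fails to carry Stage 1.
The board prevails.

board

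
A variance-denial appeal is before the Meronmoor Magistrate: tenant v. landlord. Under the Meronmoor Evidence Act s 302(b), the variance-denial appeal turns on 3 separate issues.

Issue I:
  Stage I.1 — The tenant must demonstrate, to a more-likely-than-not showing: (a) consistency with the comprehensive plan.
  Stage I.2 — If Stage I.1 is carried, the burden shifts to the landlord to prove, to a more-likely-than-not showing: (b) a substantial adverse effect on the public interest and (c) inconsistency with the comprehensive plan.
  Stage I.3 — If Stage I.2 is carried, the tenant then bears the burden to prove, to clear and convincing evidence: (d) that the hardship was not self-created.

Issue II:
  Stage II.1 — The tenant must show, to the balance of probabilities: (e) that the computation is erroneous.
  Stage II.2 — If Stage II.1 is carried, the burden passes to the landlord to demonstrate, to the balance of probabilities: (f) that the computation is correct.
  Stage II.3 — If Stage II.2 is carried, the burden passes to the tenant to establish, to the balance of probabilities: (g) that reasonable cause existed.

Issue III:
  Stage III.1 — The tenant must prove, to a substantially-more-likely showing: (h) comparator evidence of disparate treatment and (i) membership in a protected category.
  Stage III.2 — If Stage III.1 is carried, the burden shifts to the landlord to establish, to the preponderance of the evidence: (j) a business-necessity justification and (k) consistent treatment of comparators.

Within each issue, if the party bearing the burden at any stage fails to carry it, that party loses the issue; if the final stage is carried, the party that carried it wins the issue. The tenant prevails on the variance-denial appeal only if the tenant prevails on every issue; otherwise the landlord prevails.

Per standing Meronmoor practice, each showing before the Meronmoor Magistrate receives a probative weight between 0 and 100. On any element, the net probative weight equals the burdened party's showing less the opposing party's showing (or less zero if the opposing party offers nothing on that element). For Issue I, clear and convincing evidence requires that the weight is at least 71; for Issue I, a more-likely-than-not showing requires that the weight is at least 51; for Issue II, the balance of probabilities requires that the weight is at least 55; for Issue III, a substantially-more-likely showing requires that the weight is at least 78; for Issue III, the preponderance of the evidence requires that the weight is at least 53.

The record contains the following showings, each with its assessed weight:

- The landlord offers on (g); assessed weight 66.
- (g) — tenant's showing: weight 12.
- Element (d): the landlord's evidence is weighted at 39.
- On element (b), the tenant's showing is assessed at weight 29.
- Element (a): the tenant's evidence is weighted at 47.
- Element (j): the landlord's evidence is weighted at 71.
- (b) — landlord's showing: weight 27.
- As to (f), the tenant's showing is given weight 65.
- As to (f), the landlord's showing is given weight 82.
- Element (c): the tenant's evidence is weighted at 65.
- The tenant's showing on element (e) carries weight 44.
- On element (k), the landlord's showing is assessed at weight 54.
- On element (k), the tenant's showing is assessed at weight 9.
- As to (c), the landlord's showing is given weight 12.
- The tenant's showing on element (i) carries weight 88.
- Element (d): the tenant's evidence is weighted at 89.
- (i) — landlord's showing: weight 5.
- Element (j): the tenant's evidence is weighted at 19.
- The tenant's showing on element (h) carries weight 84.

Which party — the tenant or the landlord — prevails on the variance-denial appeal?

landlord

— Issue I —
Stage I.1 — burden on tenant; standard: a more-likely-than-not showing (weight is at least 51).
    (a): 47 < 51 [not met]
  Stage I.1 not carried; the tenant fails its burden.
The landlord prevails on this issue.
— Issue II —
At Stage II.1 the tenant must meet the balance of probabilities (weight is at least 55): on (e) the weight is 44, which does not reach 55, so (e) does not meet the standard.
  Stage II.1 not carried; the tenant fails its burden.
The landlord prevails on this issue.
— Issue III —
At Stage III.1 the tenant must meet a substantially-more-likely showing (weight is at least 78): on (h) the weight is 84, which does reach 78, so (h) meets the standard; on (i) the weight is 88 less the opposing 5 gives net 83, which does reach 78, so (i) meets the standard.
  All elements met. The burden passes to the landlord.
At Stage III.2 the landlord must meet the preponderance of the evidence (weight is at least 53): on (j) the weight is 71 less the opposing 19 gives net 52, which does not reach 53, so (j) does not meet the standard; on (k) the weight is 54 less the opposing 9 gives net 45, which does not reach 53, so (k) does not meet the standard.
  The landlord does not carry Stage III.2.
So the tenant prevails on this issue.
Per-issue: Issue I → landlord; Issue II → landlord; Issue III → tenant. The tenant must prevail on every issue; overall, the landlord prevails.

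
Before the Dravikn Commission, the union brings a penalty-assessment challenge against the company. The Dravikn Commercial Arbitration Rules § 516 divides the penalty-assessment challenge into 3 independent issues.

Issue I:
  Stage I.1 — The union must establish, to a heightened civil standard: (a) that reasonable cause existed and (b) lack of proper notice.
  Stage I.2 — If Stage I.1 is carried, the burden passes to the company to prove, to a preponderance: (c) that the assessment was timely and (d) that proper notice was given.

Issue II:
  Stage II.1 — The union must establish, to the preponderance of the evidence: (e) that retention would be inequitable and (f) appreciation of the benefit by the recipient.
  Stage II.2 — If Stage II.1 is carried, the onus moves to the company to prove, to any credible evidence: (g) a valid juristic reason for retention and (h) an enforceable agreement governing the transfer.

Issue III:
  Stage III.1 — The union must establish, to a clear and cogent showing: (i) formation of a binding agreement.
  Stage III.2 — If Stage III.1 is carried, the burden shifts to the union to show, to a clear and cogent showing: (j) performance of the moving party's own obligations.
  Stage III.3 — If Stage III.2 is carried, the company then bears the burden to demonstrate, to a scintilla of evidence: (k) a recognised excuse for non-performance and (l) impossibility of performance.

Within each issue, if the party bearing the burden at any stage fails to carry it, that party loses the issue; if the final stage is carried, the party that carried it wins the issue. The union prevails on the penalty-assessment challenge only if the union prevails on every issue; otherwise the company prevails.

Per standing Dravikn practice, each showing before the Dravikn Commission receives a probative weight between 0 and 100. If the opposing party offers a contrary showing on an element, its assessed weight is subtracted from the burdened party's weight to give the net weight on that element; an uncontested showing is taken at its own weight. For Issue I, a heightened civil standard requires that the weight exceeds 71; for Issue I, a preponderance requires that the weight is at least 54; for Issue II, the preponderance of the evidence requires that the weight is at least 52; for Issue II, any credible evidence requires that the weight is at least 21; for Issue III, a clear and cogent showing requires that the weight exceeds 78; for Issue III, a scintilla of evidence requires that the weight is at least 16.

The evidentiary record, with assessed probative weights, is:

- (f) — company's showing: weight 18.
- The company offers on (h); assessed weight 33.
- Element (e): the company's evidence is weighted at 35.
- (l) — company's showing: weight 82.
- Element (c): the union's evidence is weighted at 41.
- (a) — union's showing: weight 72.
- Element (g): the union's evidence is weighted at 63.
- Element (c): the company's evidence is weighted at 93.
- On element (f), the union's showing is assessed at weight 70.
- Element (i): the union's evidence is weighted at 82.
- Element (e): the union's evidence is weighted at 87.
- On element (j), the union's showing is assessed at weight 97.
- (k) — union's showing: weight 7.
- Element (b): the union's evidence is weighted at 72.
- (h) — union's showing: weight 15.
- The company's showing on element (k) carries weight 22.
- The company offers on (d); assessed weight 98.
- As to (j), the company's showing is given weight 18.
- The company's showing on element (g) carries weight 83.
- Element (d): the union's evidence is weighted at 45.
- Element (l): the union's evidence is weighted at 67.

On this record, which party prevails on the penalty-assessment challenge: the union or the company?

union

— Issue I —
Stage I.1 — burden on union; standard: a heightened civil standard (weight exceeds 71).
    (a): 72 > 71 [met]
    (b): 72 > 71 [met]
  Stage I.1 is satisfied; the onus moves to the company.
Stage I.2 — burden on company; standard: a preponderance (weight is at least 54).
    (c): 93 − 41 = 52 < 54 [not met]
    (d): 98 − 45 = 53 < 54 [not met]
  Stage I.2 not carried; the company fails its burden.
So the union prevails on this issue.
— Issue II —
Stage II.1 (union, the preponderance of the evidence, weight is at least 52): (e) net 87−35=52 ≥ 52 — meets; (f) net 70−18=52 ≥ 52 — meets.
  Stage II.1 is satisfied; the onus moves to the company.
Stage II.2 (company, any credible evidence, weight is at least 21): (g) net 83−63=20 < 21 — fails; (h) net 33−15=18 < 21 — fails.
  The company does not carry Stage II.2.
So the union prevails on this issue.
— Issue III —
Stage III.1 (union, a clear and cogent showing, weight exceeds 78): (i) 82 > 78 — meets.
  All elements met. The union retains the burden for Stage III.2.
Stage III.2 (union, a clear and cogent showing, weight exceeds 78): (j) net 97−18=79 > 78 — meets.
  The union carries Stage III.2; the company now bears the burden.
Stage III.3 (company, a scintilla of evidence, weight is at least 16): (k) net 22−7=15 < 16 — fails; (l) net 82−67=15 < 16 — fails.
  Stage III.3 not carried; the company fails its burden.
So the union prevails on this issue.
Per-issue: Issue I → union; Issue II → union; Issue III → union. The union must prevail on every issue; overall, the union prevails.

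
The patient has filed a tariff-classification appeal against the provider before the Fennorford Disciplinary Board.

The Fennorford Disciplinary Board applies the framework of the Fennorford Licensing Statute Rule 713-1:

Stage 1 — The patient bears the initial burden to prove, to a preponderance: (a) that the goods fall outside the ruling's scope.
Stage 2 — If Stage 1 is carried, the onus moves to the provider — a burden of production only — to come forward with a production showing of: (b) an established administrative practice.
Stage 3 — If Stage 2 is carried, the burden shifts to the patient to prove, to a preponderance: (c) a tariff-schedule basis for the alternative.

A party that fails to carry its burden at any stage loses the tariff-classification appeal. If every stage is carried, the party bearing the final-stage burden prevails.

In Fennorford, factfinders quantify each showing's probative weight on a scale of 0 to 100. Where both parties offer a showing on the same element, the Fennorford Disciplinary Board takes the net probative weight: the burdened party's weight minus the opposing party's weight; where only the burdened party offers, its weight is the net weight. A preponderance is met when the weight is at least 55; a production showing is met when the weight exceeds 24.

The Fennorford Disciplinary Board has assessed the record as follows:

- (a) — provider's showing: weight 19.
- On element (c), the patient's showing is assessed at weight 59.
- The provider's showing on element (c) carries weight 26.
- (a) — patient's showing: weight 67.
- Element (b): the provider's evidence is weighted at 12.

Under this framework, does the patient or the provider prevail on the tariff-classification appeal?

At Stage 1 the patient must meet a preponderance (weight is at least 55): on (a) the weight is 67 less the opposing 19 gives net 48, which does not reach 55, so (a) does not meet the standard.
  Stage 1 not carried; the patient fails its burden.
So the provider prevails.

provider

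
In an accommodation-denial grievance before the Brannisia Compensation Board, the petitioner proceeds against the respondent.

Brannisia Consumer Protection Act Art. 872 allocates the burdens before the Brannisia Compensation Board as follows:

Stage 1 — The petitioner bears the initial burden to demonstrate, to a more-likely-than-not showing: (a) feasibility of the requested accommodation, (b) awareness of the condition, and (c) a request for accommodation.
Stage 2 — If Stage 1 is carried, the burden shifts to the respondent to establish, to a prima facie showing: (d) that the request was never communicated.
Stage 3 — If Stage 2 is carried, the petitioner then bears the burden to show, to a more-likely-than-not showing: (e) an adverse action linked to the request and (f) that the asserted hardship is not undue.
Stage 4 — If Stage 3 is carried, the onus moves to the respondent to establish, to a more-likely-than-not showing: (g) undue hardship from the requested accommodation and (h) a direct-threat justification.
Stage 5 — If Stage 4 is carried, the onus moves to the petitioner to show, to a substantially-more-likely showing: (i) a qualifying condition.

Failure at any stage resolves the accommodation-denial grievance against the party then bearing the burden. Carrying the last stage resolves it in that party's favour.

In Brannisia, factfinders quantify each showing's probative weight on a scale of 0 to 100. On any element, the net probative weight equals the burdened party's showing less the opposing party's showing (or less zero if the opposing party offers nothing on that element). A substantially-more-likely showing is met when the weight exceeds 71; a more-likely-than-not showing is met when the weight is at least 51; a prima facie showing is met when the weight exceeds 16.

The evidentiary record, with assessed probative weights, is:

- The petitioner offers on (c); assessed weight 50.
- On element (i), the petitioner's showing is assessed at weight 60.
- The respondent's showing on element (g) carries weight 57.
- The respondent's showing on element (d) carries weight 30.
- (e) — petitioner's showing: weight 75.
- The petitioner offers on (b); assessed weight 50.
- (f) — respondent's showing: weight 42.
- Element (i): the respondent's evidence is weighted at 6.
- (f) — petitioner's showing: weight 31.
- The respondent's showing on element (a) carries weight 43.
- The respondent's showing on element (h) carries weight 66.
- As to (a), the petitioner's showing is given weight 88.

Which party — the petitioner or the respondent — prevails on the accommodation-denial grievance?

respondent

Stage 1 — burden on petitioner; standard: a more-likely-than-not showing (weight is at least 51).
    (a): 88 − 43 = 45 < 51 [not met]
    (b): 50 < 51 [not met]
    (c): 50 < 51 [not met]
  Not every element is met, so the petitioner fails to carry Stage 1.
The analysis ends at Stage 1; the respondent prevails.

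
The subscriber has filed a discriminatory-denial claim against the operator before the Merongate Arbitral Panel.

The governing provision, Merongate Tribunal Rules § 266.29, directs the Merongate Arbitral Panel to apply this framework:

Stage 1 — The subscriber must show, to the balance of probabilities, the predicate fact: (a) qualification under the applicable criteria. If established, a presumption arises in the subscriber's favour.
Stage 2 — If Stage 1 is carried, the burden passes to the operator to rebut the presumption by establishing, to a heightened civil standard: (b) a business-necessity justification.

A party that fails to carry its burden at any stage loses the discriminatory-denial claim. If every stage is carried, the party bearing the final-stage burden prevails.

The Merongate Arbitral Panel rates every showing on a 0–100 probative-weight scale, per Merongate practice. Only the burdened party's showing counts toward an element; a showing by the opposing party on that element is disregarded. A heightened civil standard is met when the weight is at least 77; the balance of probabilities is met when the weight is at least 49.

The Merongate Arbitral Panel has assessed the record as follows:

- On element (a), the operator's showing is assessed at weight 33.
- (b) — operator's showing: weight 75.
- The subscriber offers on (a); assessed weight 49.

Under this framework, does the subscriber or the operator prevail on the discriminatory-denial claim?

Stage 1 (subscriber, the balance of probabilities, weight is at least 49): (a) 49 (operator's 33 disregarded) ≥ 49 — meets.
  The subscriber carries Stage 1; the operator now bears the burden.
Stage 2 (operator, a heightened civil standard, weight is at least 77): (b) 75 < 77 — fails.
  Not every element is met, so the operator fails to carry Stage 2.
The subscriber prevails.

subscriber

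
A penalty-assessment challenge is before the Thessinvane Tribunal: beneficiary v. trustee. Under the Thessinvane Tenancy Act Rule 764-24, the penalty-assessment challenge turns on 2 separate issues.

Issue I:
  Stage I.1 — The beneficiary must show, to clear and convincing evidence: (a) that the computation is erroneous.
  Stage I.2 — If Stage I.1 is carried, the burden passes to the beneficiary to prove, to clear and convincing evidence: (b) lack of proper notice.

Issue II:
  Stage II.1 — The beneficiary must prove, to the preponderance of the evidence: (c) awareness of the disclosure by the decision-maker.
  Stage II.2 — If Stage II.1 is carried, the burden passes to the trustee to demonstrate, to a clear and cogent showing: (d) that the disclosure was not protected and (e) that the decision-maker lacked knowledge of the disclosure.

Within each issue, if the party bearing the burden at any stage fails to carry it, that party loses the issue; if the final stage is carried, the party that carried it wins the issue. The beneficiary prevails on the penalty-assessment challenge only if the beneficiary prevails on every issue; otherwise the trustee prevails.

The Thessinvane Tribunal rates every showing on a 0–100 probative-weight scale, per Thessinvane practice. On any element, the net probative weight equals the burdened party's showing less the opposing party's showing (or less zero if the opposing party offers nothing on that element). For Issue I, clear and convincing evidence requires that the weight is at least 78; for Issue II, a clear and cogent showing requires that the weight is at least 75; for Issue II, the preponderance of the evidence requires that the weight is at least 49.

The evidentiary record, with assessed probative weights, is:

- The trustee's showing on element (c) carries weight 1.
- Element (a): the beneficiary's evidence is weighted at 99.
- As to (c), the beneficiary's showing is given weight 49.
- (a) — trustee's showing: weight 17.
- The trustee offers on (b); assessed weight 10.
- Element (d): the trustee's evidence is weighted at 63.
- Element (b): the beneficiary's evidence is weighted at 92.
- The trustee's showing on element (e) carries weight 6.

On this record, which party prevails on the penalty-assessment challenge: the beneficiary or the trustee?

trustee

— Issue I —
Stage I.1 — burden on beneficiary; standard: clear and convincing evidence (weight is at least 78).
    (a): 99 − 17 = 82 ≥ 78 [met]
  All elements met. The beneficiary retains the burden for Stage I.2.
Stage I.2 — burden on beneficiary; standard: clear and convincing evidence (weight is at least 78).
    (b): 92 − 10 = 82 ≥ 78 [met]
  The beneficiary carries the last stage.
All stages carried — the beneficiary prevails on this issue.
— Issue II —
Stage II.1 — burden on beneficiary; standard: the preponderance of the evidence (weight is at least 49).
    (c): 49 − 1 = 48 < 49 [not met]
  Stage II.1 not carried; the beneficiary fails its burden.
So the trustee prevails on this issue.
Per-issue: Issue I → beneficiary; Issue II → trustee. The beneficiary must prevail on every issue; overall, the trustee prevails.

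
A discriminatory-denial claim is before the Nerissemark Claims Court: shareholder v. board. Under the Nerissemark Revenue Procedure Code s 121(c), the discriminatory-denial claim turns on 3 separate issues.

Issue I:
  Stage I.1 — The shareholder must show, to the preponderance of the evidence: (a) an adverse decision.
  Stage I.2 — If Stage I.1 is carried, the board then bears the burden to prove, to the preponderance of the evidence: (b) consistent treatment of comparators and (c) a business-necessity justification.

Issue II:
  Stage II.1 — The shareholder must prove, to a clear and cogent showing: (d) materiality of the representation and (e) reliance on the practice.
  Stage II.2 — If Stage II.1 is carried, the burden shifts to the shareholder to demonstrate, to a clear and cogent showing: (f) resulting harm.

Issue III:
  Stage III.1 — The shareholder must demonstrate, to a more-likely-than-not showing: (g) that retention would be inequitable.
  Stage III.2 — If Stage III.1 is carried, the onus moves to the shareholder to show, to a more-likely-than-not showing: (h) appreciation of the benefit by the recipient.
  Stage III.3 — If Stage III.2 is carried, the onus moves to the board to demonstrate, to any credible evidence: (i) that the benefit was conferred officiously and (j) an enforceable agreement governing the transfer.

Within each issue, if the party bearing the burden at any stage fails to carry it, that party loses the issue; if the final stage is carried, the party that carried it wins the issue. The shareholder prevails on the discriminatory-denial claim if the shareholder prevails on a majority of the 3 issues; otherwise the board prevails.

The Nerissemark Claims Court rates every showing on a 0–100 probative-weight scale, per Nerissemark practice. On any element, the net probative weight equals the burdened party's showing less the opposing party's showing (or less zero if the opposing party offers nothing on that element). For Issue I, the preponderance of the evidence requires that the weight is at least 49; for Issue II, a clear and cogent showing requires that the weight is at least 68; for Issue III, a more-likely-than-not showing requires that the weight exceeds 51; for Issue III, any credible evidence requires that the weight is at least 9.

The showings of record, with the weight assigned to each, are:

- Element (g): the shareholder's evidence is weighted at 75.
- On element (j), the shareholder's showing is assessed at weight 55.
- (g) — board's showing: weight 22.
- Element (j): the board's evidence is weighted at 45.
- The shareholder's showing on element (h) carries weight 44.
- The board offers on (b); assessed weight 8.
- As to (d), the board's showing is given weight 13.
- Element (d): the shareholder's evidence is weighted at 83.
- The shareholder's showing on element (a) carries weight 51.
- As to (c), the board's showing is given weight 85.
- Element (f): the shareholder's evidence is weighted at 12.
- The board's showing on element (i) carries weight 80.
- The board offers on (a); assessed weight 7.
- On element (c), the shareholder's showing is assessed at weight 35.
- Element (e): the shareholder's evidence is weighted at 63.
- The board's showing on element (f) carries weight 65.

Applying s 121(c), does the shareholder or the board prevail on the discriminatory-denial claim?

— Issue I —
Stage I.1 (shareholder, the preponderance of the evidence, weight is at least 49): (a) net 51−7=44 < 49 — fails.
  Not every element is met, so the shareholder fails to carry Stage I.1.
The analysis ends at Stage I.1; the board prevails on this issue.
— Issue II —
Stage II.1 (shareholder, a clear and cogent showing, weight is at least 68): (d) net 83−13=70 ≥ 68 — meets; (e) 63 < 68 — fails.
  Stage II.1 not carried; the shareholder fails its burden.
The analysis ends at Stage II.1; the board prevails on this issue.
— Issue III —
At Stage III.1 the shareholder must meet a more-likely-than-not showing (weight exceeds 51): on (g) the weight is 75 less the opposing 22 gives net 53, which does exceed 51, so (g) meets the standard.
  All elements met. The shareholder retains the burden for Stage III.2.
At Stage III.2 the shareholder must meet a more-likely-than-not showing (weight exceeds 51): on (h) the weight is 44, ≤ 51, so (h) does not meet the standard.
  Stage III.2 not carried; the shareholder fails its burden.
So the board prevails on this issue.
Per-issue: Issue I → board; Issue II → board; Issue III → board. The shareholder must prevail on a majority of issues; overall, the board prevails.

board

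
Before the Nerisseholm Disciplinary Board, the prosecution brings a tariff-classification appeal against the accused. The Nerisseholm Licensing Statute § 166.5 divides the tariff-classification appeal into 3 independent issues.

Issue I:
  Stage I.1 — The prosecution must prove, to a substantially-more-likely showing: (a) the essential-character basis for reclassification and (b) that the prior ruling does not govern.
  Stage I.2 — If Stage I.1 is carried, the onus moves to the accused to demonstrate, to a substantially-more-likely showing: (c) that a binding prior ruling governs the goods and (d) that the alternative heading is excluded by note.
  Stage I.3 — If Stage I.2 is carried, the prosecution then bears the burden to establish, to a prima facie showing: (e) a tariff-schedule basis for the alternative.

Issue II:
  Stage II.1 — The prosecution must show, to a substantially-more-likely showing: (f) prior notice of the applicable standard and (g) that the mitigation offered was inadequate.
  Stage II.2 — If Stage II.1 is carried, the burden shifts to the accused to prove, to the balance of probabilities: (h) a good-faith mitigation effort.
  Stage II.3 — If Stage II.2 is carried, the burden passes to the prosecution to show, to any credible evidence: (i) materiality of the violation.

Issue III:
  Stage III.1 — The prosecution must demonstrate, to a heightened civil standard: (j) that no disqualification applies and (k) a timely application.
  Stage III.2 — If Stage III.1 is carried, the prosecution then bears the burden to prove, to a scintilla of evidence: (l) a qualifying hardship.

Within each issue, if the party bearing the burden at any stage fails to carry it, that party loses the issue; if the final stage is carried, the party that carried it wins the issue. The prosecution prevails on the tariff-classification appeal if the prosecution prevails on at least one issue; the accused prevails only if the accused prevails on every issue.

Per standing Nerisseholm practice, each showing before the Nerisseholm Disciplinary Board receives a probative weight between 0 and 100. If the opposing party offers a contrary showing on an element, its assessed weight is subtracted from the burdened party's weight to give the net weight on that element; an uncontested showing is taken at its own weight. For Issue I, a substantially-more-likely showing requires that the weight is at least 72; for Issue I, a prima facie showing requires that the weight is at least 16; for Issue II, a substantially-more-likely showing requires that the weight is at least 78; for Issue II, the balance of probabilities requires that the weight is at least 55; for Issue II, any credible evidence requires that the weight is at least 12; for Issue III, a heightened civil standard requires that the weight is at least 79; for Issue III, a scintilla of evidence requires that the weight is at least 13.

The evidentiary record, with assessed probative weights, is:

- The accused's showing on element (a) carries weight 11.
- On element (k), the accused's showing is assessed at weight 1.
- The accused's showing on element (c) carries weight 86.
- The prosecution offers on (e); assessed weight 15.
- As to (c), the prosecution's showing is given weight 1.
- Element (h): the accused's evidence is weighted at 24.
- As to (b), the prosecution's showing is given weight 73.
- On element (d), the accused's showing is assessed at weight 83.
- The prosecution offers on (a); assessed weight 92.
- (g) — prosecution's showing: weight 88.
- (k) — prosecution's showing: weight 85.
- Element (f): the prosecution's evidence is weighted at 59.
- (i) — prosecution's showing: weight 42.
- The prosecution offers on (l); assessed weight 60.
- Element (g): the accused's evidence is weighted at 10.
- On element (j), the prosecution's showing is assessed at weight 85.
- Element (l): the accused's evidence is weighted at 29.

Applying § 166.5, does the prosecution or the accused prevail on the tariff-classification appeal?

prosecution

— Issue I —
Stage I.1 (prosecution, a substantially-more-likely showing, weight is at least 72): (a) net 92−11=81 ≥ 72 — meets; (b) 73 ≥ 72 — meets.
  Stage I.1 carried; the burden shifts to the accused.
Stage I.2 (accused, a substantially-more-likely showing, weight is at least 72): (c) net 86−1=85 ≥ 72 — meets; (d) 83 ≥ 72 — meets.
  Stage I.2 carried; the burden shifts to the prosecution.
Stage I.3 (prosecution, a prima facie showing, weight is at least 16): (e) 15 < 16 — fails.
  Stage I.3 not carried; the prosecution fails its burden.
The accused prevails on this issue.
— Issue II —
Stage II.1 (prosecution, a substantially-more-likely showing, weight is at least 78): (f) 59 < 78 — fails; (g) net 88−10=78 ≥ 78 — meets.
  The prosecution does not carry Stage II.1.
The analysis ends at Stage II.1; the accused prevails on this issue.
— Issue III —
Stage III.1 — burden on prosecution; standard: a heightened civil standard (weight is at least 79).
    (j): 85 ≥ 79 [met]
    (k): 85 − 1 = 84 ≥ 79 [met]
  Stage III.1 is satisfied; the prosecution continues to bear the burden.
Stage III.2 — burden on prosecution; standard: a scintilla of evidence (weight is at least 13).
    (l): 60 − 29 = 31 ≥ 13 [met]
  Stage III.2 carried; the final stage is satisfied.
With every stage satisfied, the prosecution prevails on this issue.
Per-issue: Issue I → accused; Issue II → accused; Issue III → prosecution. The prosecution must prevail on at least one issue; overall, the prosecution prevails.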